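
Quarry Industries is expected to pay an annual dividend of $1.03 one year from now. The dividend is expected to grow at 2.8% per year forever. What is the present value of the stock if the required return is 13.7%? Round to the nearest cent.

$9.45

Growing perpetuity: P = D₁ / (r − g) = $1.0300 / (0.137 − 0.028) = $9.45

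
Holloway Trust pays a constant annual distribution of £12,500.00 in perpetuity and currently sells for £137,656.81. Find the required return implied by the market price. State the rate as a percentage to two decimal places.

9.08%

P = C/r ⇒ r = C/P = £12,500.00/£137,656.81 = 0.090806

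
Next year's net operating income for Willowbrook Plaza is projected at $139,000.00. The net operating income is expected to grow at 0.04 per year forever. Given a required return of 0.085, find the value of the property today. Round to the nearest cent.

Growing perpetuity: P = D₁ / (r − g) = $139,000.0000 / (0.085 − 0.04) = $3,088,888.89

$3088888.89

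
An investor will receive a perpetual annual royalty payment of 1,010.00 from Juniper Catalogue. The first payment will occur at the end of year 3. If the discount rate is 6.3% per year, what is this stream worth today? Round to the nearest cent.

Value at end of year 2: C / r = 1,010.00 / 0.063 = 16,031.7460
Discount to today: PV = 16,031.7460 / (1 + 0.063)^2 = 16,031.7460 / 1.129969 = 14,187.78

14187.78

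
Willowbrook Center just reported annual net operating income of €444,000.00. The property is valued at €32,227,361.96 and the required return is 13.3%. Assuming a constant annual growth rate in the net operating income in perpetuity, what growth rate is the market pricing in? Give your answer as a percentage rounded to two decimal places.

11.76%

P = D₀(1+g)/(r−g) ⇒ P(r−g) = D₀(1+g) ⇒ g(P+D₀) = P·r − D₀
g = (P·r − D₀)/(P + D₀) = (€32,227,361.96×0.133 − €444,000.00) / (€32,227,361.96 + €444,000.00) = 0.117603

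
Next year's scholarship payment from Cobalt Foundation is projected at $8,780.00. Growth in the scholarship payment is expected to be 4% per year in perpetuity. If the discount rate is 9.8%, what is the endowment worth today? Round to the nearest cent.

Growing perpetuity: P = D₁ / (r − g) = $8,780.0000 / (0.098 − 0.04) = $151,379.31

$151379.31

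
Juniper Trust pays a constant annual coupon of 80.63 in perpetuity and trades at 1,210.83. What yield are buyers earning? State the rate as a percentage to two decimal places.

6.66%

P = C/r ⇒ r = C/P = 80.63/1,210.83 = 0.066591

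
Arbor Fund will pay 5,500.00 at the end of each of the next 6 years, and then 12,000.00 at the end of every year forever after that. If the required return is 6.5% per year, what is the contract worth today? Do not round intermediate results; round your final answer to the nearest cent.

PV of 6-year annuity: 5,500.00 × [1 − (1+0.065)^−6] / 0.065 = 26625.57456
Perpetuity value at year 6: 12,000.00 / 0.065 = 184615.38462
PV of perpetuity: 184615.38462 / (1+0.065)^6 = 126523.22193
Total PV = 26625.57456 + 126523.22193 = 153148.79650

153148.80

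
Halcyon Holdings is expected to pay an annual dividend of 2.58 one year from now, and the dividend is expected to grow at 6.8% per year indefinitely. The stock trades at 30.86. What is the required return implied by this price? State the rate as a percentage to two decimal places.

P = D₁/(r − g) ⇒ r = D₁/P + g = 2.5800/30.86 + 0.068 = 0.083603 + 0.068 = 0.151603

15.16%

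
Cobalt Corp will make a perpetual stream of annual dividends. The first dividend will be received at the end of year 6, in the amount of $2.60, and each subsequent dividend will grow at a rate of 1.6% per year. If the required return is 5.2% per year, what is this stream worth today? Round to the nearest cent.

Value at end of year 5: C₁ / (r − g) = $2.60 / (0.052 − 0.016) = $72.2222
Discount to today: PV = $72.2222 / (1 + 0.052)^5 = $72.2222 / 1.288483 = $56.05

$56.05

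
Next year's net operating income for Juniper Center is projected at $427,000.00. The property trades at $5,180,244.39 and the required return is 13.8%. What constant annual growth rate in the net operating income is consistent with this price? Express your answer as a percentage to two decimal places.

5.56%

P = D₁/(r−g) ⇒ g = r − D₁/P = 0.138 − $427,000.00/$5,180,244.39 = 0.055571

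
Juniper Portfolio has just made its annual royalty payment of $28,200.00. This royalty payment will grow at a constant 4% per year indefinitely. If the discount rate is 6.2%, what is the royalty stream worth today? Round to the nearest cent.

$1333090.91

D₁ = D₀ × (1 + g) = $28,200.00 × 1.04 = $29,328.0000
Growing perpetuity: P = D₁ / (r − g) = $29,328.0000 / (0.062 − 0.04) = $1,333,090.91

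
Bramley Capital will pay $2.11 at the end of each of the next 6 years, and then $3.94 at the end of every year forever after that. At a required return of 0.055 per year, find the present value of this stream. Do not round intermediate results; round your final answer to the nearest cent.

$62.49

PV of 6-year annuity: $2.11 × [1 − (1+0.055)^−6] / 0.055 = 10.54057
Perpetuity value at year 6: $3.94 / 0.055 = 71.63636
PV of perpetuity: 71.63636 / (1+0.055)^6 = 51.95397
Total PV = 10.54057 + 51.95397 = 62.49454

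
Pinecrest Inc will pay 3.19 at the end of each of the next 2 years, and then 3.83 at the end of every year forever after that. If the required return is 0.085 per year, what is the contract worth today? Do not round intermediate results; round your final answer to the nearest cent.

43.93

PV of 2-year annuity: 3.19 × [1 − (1+0.085)^−2] / 0.085 = 5.64985
Perpetuity value at year 2: 3.83 / 0.085 = 45.05882
PV of perpetuity: 45.05882 / (1+0.085)^2 = 38.27546
Total PV = 5.64985 + 38.27546 = 43.92531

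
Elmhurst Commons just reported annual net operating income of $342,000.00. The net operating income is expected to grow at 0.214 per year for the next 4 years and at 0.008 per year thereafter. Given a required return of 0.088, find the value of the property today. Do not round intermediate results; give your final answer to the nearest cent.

$8492334.06

D_1 = 415188.00000
D_2 = 504038.23200
D_3 = 611902.41365
D_4 = 742849.53017
Terminal value at year 4: TV = D_4×(1+g_2)/(r−g_2) = 748792.32641/0.08 = 9359904.08013
P_0 = D_1/(1+r)^1 + D_2/(1+r)^2 + D_3/(1+r)^3 + D_4/(1+r)^4 + TV/(1+r)^4
    = 381606.61765 + 425800.03109 + 475111.43175 + 530133.52770 + 6679682.44906 = 8492334.05724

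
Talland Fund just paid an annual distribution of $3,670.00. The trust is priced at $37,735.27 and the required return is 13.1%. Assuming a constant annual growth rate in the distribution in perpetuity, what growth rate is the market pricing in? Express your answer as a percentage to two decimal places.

P = D₀(1+g)/(r−g) ⇒ P(r−g) = D₀(1+g) ⇒ g(P+D₀) = P·r − D₀
g = (P·r − D₀)/(P + D₀) = ($37,735.27×0.131 − $3,670.00) / ($37,735.27 + $3,670.00) = 0.030753

3.08%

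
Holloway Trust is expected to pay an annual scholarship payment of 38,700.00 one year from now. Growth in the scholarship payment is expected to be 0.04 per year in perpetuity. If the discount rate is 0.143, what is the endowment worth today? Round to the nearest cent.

375728.16

Growing perpetuity: P = D₁ / (r − g) = 38,700.0000 / (0.143 − 0.04) = 375,728.16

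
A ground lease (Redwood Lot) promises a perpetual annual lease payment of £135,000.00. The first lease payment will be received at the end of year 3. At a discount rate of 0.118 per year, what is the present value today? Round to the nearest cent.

Value at end of year 2: C / r = £135,000.00 / 0.118 = £1,144,067.7966
Discount to today: PV = £1,144,067.7966 / (1 + 0.118)^2 = £1,144,067.7966 / 1.249924 = £915,309.89

£915309.89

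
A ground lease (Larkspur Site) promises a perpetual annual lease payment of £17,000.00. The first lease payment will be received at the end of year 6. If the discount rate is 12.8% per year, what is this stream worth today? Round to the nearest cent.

Value at end of year 5: C / r = £17,000.00 / 0.128 = £132,812.5000
Discount to today: PV = £132,812.5000 / (1 + 0.128)^5 = £132,812.5000 / 1.826188 = £72,726.63

£72726.63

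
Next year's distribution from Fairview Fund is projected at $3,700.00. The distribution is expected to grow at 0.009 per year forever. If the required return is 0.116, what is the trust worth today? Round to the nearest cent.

$34579.44

Growing perpetuity: P = D₁ / (r − g) = $3,700.0000 / (0.116 − 0.009) = $34,579.44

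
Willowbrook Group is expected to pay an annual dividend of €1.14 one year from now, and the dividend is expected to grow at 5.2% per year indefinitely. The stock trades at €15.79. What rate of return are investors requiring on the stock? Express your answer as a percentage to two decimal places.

P = D₁/(r − g) ⇒ r = D₁/P + g = €1.1400/€15.79 + 0.052 = 0.072198 + 0.052 = 0.124198

12.42%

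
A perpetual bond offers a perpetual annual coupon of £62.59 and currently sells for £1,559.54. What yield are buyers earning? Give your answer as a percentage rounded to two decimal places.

4.01%

P = C/r ⇒ r = C/P = £62.59/£1,559.54 = 0.040134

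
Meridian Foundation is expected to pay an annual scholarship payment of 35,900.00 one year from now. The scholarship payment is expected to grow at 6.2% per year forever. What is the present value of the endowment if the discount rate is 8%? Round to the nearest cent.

1994444.44

Growing perpetuity: P = D₁ / (r − g) = 35,900.0000 / (0.08 − 0.062) = 1,994,444.44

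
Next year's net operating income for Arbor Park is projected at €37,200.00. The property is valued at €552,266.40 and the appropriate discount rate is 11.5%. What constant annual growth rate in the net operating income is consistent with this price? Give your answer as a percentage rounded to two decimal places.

4.76%

P = D₁/(r−g) ⇒ g = r − D₁/P = 0.115 − €37,200.00/€552,266.40 = 0.047641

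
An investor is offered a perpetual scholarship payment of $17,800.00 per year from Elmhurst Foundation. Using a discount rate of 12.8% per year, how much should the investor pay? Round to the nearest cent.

Level perpetuity: PV = C / r = $17,800.00 / 0.128 = $139,062.50

$139062.50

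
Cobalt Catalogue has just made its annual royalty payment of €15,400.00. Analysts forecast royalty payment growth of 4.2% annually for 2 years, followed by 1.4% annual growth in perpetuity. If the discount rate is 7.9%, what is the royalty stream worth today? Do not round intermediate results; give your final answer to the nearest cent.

D_1 = 16046.80000
D_2 = 16720.76560
Terminal value at year 2: TV = D_2×(1+g_2)/(r−g_2) = 16954.85632/0.065 = 260843.94336
P_0 = D_1/(1+r)^1 + D_2/(1+r)^2 + TV/(1+r)^2
    = 14871.91844 + 14361.94534 + 224046.34724 = 253280.21102

€253280.21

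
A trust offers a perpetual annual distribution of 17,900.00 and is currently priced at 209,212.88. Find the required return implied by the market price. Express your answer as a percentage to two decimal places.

8.56%

P = C/r ⇒ r = C/P = 17,900.00/209,212.88 = 0.085559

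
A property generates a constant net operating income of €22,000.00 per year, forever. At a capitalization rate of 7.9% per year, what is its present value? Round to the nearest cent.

€278481.01

Level perpetuity: PV = C / r = €22,000.00 / 0.079 = €278,481.01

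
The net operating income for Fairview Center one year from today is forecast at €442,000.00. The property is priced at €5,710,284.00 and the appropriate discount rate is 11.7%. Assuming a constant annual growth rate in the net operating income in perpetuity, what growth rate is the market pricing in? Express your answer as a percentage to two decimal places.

3.96%

P = D₁/(r−g) ⇒ g = r − D₁/P = 0.117 − €442,000.00/€5,710,284.00 = 0.039596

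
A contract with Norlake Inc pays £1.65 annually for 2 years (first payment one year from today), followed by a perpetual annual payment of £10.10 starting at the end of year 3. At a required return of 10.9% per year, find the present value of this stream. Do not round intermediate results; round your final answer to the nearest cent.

PV of 2-year annuity: £1.65 × [1 − (1+0.109)^−2] / 0.109 = 2.82942
Perpetuity value at year 2: £10.10 / 0.109 = 92.66055
PV of perpetuity: 92.66055 / (1+0.109)^2 = 75.34107
Total PV = 2.82942 + 75.34107 = 78.17049

£78.17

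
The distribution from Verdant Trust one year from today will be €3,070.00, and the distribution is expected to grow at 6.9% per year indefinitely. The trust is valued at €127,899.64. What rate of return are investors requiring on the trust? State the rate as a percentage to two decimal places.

9.30%

P = D₁/(r − g) ⇒ r = D₁/P + g = €3,070.0000/€127,899.64 + 0.069 = 0.024003 + 0.069 = 0.093003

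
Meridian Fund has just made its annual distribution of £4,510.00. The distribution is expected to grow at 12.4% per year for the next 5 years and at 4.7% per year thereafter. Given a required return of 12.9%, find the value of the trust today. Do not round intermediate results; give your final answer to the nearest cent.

£78573.27

D_1 = 5069.24000
D_2 = 5697.82576
D_3 = 6404.35615
D_4 = 7198.49632
D_5 = 8091.10986
Terminal value at year 5: TV = D_5×(1+g_2)/(r−g_2) = 8471.39202/0.082 = 103309.65883
P_0 = D_1/(1+r)^1 + D_2/(1+r)^2 + D_3/(1+r)^3 + D_4/(1+r)^4 + D_5/(1+r)^5 + TV/(1+r)^5
    = 4490.02657 + 4470.14160 + 4450.34469 + 4430.63546 + 4411.01351 + 56321.11159 = 78573.27343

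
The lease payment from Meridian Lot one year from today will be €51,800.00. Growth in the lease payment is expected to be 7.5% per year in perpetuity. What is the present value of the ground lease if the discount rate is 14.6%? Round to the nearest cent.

Growing perpetuity: P = D₁ / (r − g) = €51,800.0000 / (0.146 − 0.075) = €729,577.46

€729577.46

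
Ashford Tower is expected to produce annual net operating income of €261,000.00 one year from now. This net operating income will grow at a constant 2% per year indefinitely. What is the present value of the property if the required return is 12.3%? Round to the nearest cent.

€2533980.58

Growing perpetuity: P = D₁ / (r − g) = €261,000.0000 / (0.123 − 0.02) = €2,533,980.58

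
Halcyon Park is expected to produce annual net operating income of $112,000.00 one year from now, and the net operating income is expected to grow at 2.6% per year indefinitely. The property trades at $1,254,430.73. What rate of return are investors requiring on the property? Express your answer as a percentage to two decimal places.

11.53%

P = D₁/(r − g) ⇒ r = D₁/P + g = $112,000.0000/$1,254,430.73 + 0.026 = 0.089284 + 0.026 = 0.115284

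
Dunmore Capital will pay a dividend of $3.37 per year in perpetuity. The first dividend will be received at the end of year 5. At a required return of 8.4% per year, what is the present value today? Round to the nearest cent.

Value at end of year 4: C / r = $3.37 / 0.084 = $40.1190
Discount to today: PV = $40.1190 / (1 + 0.084)^4 = $40.1190 / 1.380757 = $29.06

$29.06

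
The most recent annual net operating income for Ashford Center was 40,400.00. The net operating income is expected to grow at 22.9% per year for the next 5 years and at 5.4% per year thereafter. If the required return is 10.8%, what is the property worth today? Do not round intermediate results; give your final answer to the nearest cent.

1602641.74

D_1 = 49651.60000
D_2 = 61021.81640
D_3 = 74995.81236
D_4 = 92169.85339
D_5 = 113276.74981
Terminal value at year 5: TV = D_5×(1+g_2)/(r−g_2) = 119393.69430/0.054 = 2210994.33889
P_0 = D_1/(1+r)^1 + D_2/(1+r)^2 + D_3/(1+r)^3 + D_4/(1+r)^4 + D_5/(1+r)^5 + TV/(1+r)^5
    = 44811.91336 + 49705.63314 + 55133.77538 + 61154.70212 + 67833.14883 + 1324002.57161 = 1602641.74444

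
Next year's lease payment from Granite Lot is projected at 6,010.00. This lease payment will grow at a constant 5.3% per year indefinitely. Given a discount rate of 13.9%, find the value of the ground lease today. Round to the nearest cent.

Growing perpetuity: P = D₁ / (r − g) = 6,010.0000 / (0.139 − 0.053) = 69,883.72

69883.72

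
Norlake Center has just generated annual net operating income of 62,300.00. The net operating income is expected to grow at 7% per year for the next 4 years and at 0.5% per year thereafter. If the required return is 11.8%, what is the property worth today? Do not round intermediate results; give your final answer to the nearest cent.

688459.07

D_1 = 66661.00000
D_2 = 71327.27000
D_3 = 76320.17890
D_4 = 81662.59142
Terminal value at year 4: TV = D_4×(1+g_2)/(r−g_2) = 82070.90438/0.113 = 726291.18920
P_0 = D_1/(1+r)^1 + D_2/(1+r)^2 + D_3/(1+r)^3 + D_4/(1+r)^4 + TV/(1+r)^4
    = 59625.22361 + 57065.28557 + 54615.25542 + 52270.41440 + 464882.88913 = 688459.06813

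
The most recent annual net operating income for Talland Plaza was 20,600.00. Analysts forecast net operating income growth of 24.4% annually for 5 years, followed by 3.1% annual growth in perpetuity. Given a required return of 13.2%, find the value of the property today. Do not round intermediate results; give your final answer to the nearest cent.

474951.31

D_1 = 25626.40000
D_2 = 31879.24160
D_3 = 39657.77655
D_4 = 49334.27403
D_5 = 61371.83689
Terminal value at year 5: TV = D_5×(1+g_2)/(r−g_2) = 63274.36384/0.101 = 626478.84985
P_0 = D_1/(1+r)^1 + D_2/(1+r)^2 + D_3/(1+r)^3 + D_4/(1+r)^4 + D_5/(1+r)^5 + TV/(1+r)^5
    = 22638.16254 + 24877.98075 + 27339.40640 + 30044.36534 + 33016.95272 + 337034.43821 = 474951.30596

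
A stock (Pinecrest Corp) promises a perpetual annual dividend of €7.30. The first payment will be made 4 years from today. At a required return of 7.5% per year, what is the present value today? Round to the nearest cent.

€78.35

Value at end of year 3: C / r = €7.30 / 0.075 = €97.3333
Discount to today: PV = €97.3333 / (1 + 0.075)^3 = €97.3333 / 1.242297 = €78.35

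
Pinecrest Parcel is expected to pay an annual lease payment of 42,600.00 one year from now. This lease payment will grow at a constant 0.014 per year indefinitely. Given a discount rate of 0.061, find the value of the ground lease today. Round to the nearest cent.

Growing perpetuity: P = D₁ / (r − g) = 42,600.0000 / (0.061 − 0.014) = 906,382.98

906382.98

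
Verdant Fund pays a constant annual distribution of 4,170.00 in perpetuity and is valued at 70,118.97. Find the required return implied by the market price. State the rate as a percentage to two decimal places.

P = C/r ⇒ r = C/P = 4,170.00/70,118.97 = 0.059470

5.95%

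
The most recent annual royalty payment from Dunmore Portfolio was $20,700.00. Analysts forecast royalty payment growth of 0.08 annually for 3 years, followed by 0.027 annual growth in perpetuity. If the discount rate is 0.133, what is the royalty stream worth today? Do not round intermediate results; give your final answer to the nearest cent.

D_1 = 22356.00000
D_2 = 24144.48000
D_3 = 26076.03840
Terminal value at year 3: TV = D_3×(1+g_2)/(r−g_2) = 26780.09144/0.106 = 252642.37205
P_0 = D_1/(1+r)^1 + D_2/(1+r)^2 + D_3/(1+r)^3 + TV/(1+r)^3
    = 19731.68579 + 18808.66783 + 17928.82724 + 173706.65633 = 230175.83719

$230175.84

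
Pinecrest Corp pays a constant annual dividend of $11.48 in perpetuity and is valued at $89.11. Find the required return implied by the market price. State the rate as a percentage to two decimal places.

P = C/r ⇒ r = C/P = $11.48/$89.11 = 0.128830

12.88%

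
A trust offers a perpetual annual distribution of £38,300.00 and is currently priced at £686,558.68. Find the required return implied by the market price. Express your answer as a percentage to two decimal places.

P = C/r ⇒ r = C/P = £38,300.00/£686,558.68 = 0.055785

5.58%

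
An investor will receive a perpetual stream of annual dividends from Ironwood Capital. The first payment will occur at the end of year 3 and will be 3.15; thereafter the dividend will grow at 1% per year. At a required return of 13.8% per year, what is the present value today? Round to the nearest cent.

Value at end of year 2: C₁ / (r − g) = 3.15 / (0.138 − 0.01) = 24.6094
Discount to today: PV = 24.6094 / (1 + 0.138)^2 = 24.6094 / 1.295044 = 19.00

19.00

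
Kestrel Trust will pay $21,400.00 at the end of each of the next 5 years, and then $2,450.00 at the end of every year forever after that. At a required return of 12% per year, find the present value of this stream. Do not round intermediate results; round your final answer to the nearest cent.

PV of 5-year annuity: $21,400.00 × [1 − (1+0.12)^−5] / 0.12 = 77142.21073
Perpetuity value at year 5: $2,450.00 / 0.12 = 20416.66667
PV of perpetuity: 20416.66667 / (1+0.12)^5 = 11584.96497
Total PV = 77142.21073 + 11584.96497 = 88727.17570

$88727.18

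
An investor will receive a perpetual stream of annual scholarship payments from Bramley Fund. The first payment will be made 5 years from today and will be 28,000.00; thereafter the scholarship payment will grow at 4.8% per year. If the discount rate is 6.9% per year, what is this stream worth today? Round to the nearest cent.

Value at end of year 4: C₁ / (r − g) = 28,000.00 / (0.069 − 0.048) = 1,333,333.3333
Discount to today: PV = 1,333,333.3333 / (1 + 0.069)^4 = 1,333,333.3333 / 1.305903 = 1,021,005.11

1021005.11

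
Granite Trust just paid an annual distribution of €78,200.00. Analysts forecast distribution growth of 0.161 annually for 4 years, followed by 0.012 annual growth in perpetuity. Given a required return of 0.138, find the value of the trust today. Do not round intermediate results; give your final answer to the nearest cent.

D_1 = 90790.20000
D_2 = 105407.42220
D_3 = 122378.01717
D_4 = 142080.87794
Terminal value at year 4: TV = D_4×(1+g_2)/(r−g_2) = 143785.84847/0.126 = 1141157.52758
P_0 = D_1/(1+r)^1 + D_2/(1+r)^2 + D_3/(1+r)^3 + D_4/(1+r)^4 + TV/(1+r)^4
    = 79780.49209 + 81392.92734 + 83037.95136 + 84716.22278 + 680419.18617 = 1009346.77975

€1009346.78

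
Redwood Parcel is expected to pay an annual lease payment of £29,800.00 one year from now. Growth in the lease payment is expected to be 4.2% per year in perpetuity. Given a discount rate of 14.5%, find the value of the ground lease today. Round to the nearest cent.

£289320.39

Growing perpetuity: P = D₁ / (r − g) = £29,800.0000 / (0.145 − 0.042) = £289,320.39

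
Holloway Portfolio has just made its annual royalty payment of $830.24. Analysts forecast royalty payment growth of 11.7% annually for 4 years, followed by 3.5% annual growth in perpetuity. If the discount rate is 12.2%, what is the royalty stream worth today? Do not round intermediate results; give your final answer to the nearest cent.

$12986.23

D_1 = 927.37808
D_2 = 1035.88132
D_3 = 1157.07943
D_4 = 1292.45772
Terminal value at year 4: TV = D_4×(1+g_2)/(r−g_2) = 1337.69374/0.087 = 15375.79015
P_0 = D_1/(1+r)^1 + D_2/(1+r)^2 + D_3/(1+r)^3 + D_4/(1+r)^4 + TV/(1+r)^4
    = 826.54018 + 822.85684 + 819.18992 + 815.53935 + 9702.10600 = 12986.23229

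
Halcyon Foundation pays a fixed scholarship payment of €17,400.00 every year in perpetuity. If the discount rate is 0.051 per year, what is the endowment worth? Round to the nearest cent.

€341176.47

Level perpetuity: PV = C / r = €17,400.00 / 0.051 = €341,176.47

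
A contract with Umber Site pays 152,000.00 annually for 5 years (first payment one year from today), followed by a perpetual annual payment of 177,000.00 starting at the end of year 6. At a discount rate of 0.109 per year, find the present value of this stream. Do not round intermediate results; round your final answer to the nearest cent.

1531222.88

PV of 5-year annuity: 152,000.00 × [1 − (1+0.109)^−5] / 0.109 = 563192.39088
Perpetuity value at year 5: 177,000.00 / 0.109 = 1623853.21101
PV of perpetuity: 1623853.21101 / (1+0.109)^5 = 968030.49268
Total PV = 563192.39088 + 968030.49268 = 1531222.88356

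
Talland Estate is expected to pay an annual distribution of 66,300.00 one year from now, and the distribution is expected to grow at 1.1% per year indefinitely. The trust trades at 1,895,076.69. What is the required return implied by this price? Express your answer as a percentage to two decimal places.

4.60%

P = D₁/(r − g) ⇒ r = D₁/P + g = 66,300.0000/1,895,076.69 + 0.011 = 0.034985 + 0.011 = 0.045985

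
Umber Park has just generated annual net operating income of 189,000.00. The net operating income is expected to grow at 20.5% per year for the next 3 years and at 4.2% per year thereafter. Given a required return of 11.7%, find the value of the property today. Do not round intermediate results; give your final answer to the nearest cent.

D_1 = 227745.00000
D_2 = 274432.72500
D_3 = 330691.43363
Terminal value at year 3: TV = D_3×(1+g_2)/(r−g_2) = 344580.47384/0.075 = 4594406.31783
P_0 = D_1/(1+r)^1 + D_2/(1+r)^2 + D_3/(1+r)^3 + TV/(1+r)^3
    = 203889.88362 + 219952.82879 + 237281.25219 + 3296627.53037 = 3957751.49496

3957751.49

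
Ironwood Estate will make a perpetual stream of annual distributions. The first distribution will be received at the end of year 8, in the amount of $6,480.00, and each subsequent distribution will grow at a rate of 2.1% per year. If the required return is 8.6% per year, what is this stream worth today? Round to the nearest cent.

Value at end of year 7: C₁ / (r − g) = $6,480.00 / (0.086 − 0.021) = $99,692.3077
Discount to today: PV = $99,692.3077 / (1 + 0.086)^7 = $99,692.3077 / 1.781594 = $55,956.80

$55956.80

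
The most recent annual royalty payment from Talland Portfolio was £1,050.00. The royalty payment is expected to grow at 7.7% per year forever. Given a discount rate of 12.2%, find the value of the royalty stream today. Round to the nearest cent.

£25130.00

D₁ = D₀ × (1 + g) = £1,050.00 × 1.077 = £1,130.8500
Growing perpetuity: P = D₁ / (r − g) = £1,130.8500 / (0.122 − 0.077) = £25,130.00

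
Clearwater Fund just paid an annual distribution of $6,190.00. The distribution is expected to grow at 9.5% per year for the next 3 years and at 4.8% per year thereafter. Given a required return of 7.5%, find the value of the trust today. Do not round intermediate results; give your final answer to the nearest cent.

D_1 = 6778.05000
D_2 = 7421.96475
D_3 = 8127.05140
Terminal value at year 3: TV = D_3×(1+g_2)/(r−g_2) = 8517.14987/0.027 = 315449.99513
P_0 = D_1/(1+r)^1 + D_2/(1+r)^2 + D_3/(1+r)^3 + TV/(1+r)^3
    = 6305.16279 + 6422.46814 + 6541.95592 + 253924.80773 = 273194.39459

$273194.39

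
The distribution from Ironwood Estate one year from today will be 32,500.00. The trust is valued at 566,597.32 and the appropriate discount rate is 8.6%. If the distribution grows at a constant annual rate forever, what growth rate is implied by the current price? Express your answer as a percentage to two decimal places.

P = D₁/(r−g) ⇒ g = r − D₁/P = 0.086 − 32,500.00/566,597.32 = 0.028640

2.86%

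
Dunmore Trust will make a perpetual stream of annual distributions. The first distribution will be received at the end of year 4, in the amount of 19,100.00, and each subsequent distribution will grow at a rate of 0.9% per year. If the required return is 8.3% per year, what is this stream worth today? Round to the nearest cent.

Value at end of year 3: C₁ / (r − g) = 19,100.00 / (0.083 − 0.009) = 258,108.1081
Discount to today: PV = 258,108.1081 / (1 + 0.083)^3 = 258,108.1081 / 1.270239 = 203,196.53

203196.53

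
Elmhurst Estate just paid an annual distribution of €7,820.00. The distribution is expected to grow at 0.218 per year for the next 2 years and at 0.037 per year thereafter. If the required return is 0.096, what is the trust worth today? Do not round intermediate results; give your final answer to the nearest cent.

€188097.22

D_1 = 9524.76000
D_2 = 11601.15768
Terminal value at year 2: TV = D_2×(1+g_2)/(r−g_2) = 12030.40051/0.059 = 203905.09346
P_0 = D_1/(1+r)^1 + D_2/(1+r)^2 + TV/(1+r)^2
    = 8690.47445 + 9657.84478 + 169748.89900 = 188097.21824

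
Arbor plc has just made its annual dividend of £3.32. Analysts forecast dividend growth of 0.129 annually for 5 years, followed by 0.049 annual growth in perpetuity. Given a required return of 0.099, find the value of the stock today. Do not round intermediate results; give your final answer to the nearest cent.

£97.70

D_1 = 3.74828
D_2 = 4.23181
D_3 = 4.77771
D_4 = 5.39404
D_5 = 6.08987
Terminal value at year 5: TV = D_5×(1+g_2)/(r−g_2) = 6.38827/0.05 = 127.76541
P_0 = D_1/(1+r)^1 + D_2/(1+r)^2 + D_3/(1+r)^3 + D_4/(1+r)^4 + D_5/(1+r)^5 + TV/(1+r)^5
    = 3.41063 + 3.50373 + 3.59937 + 3.69763 + 3.79856 + 79.69385 = 97.70377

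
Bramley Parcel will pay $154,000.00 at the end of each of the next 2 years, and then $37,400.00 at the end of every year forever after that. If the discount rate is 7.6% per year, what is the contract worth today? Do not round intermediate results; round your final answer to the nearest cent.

PV of 2-year annuity: $154,000.00 × [1 − (1+0.076)^−2] / 0.076 = 276136.31652
Perpetuity value at year 2: $37,400.00 / 0.076 = 492105.26316
PV of perpetuity: 492105.26316 / (1+0.076)^2 = 425043.58629
Total PV = 276136.31652 + 425043.58629 = 701179.90281

$701179.90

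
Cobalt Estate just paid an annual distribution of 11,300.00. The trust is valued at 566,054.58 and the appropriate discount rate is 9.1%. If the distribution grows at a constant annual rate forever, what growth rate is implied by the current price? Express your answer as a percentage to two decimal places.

6.96%

P = D₀(1+g)/(r−g) ⇒ P(r−g) = D₀(1+g) ⇒ g(P+D₀) = P·r − D₀
g = (P·r − D₀)/(P + D₀) = (566,054.58×0.091 − 11,300.00) / (566,054.58 + 11,300.00) = 0.069647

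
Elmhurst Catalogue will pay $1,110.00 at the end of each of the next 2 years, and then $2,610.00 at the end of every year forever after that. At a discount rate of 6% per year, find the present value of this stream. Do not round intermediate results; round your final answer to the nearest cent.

$40749.91

PV of 2-year annuity: $1,110.00 × [1 − (1+0.06)^−2] / 0.06 = 2035.06586
Perpetuity value at year 2: $2,610.00 / 0.06 = 43500.00000
PV of perpetuity: 43500.00000 / (1+0.06)^2 = 38714.84514
Total PV = 2035.06586 + 38714.84514 = 40749.91100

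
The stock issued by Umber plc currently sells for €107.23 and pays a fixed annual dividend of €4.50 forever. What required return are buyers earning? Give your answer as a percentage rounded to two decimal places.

4.20%

P = C/r ⇒ r = C/P = €4.50/€107.23 = 0.041966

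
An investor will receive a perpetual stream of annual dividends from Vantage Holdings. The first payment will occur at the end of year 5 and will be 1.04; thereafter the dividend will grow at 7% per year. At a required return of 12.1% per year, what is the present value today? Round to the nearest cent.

12.91

Value at end of year 4: C₁ / (r − g) = 1.04 / (0.121 − 0.07) = 20.3922
Discount to today: PV = 20.3922 / (1 + 0.121)^4 = 20.3922 / 1.579147 = 12.91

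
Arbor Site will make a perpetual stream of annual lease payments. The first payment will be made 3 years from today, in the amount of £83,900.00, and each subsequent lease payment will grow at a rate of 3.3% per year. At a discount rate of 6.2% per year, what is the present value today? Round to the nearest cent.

Value at end of year 2: C₁ / (r − g) = £83,900.00 / (0.062 − 0.033) = £2,893,103.4483
Discount to today: PV = £2,893,103.4483 / (1 + 0.062)^2 = £2,893,103.4483 / 1.127844 = £2,565,162.78

£2565162.78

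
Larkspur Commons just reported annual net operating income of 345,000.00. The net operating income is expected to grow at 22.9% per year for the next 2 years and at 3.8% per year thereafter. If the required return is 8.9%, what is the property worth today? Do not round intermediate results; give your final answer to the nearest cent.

D_1 = 424005.00000
D_2 = 521102.14500
Terminal value at year 2: TV = D_2×(1+g_2)/(r−g_2) = 540904.02651/0.051 = 10605961.30412
P_0 = D_1/(1+r)^1 + D_2/(1+r)^2 + TV/(1+r)^2
    = 389352.61708 + 439407.13167 + 8943227.50345 = 9771987.25220

9771987.25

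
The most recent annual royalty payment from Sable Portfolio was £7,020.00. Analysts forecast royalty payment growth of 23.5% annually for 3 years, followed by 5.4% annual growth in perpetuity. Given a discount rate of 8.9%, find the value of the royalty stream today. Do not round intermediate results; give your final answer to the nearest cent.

D_1 = 8669.70000
D_2 = 10707.07950
D_3 = 13223.24318
Terminal value at year 3: TV = D_3×(1+g_2)/(r−g_2) = 13937.29831/0.035 = 398208.52327
P_0 = D_1/(1+r)^1 + D_2/(1+r)^2 + D_3/(1+r)^3 + TV/(1+r)^3
    = 7961.15702 + 9028.49304 + 10238.92462 + 308337.90138 = 335566.47607

£335566.48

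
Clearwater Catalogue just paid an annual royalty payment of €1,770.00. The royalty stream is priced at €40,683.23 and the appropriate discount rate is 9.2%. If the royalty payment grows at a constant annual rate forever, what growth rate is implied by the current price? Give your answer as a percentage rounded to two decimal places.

P = D₀(1+g)/(r−g) ⇒ P(r−g) = D₀(1+g) ⇒ g(P+D₀) = P·r − D₀
g = (P·r − D₀)/(P + D₀) = (€40,683.23×0.092 − €1,770.00) / (€40,683.23 + €1,770.00) = 0.046471

4.65%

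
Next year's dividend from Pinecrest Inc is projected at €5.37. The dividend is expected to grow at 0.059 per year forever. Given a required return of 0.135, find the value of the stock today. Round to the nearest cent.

€70.66

Growing perpetuity: P = D₁ / (r − g) = €5.3700 / (0.135 − 0.059) = €70.66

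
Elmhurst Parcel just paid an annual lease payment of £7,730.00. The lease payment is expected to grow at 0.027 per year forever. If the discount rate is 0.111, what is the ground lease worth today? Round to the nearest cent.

£94508.45

D₁ = D₀ × (1 + g) = £7,730.00 × 1.027 = £7,938.7100
Growing perpetuity: P = D₁ / (r − g) = £7,938.7100 / (0.111 − 0.027) = £94,508.45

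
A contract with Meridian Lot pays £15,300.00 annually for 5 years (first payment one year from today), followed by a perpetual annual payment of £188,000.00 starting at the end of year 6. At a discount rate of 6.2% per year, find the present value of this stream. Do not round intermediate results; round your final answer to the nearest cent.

PV of 5-year annuity: £15,300.00 × [1 − (1+0.062)^−5] / 0.062 = 64100.01731
Perpetuity value at year 5: £188,000.00 / 0.062 = 3032258.06452
PV of perpetuity: 3032258.06452 / (1+0.062)^5 = 2244623.86491
Total PV = 64100.01731 + 2244623.86491 = 2308723.88222

£2308723.88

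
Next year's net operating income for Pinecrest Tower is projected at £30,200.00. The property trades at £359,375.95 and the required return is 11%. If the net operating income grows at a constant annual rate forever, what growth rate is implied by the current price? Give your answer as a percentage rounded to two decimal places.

2.60%

P = D₁/(r−g) ⇒ g = r − D₁/P = 0.11 − £30,200.00/£359,375.95 = 0.025965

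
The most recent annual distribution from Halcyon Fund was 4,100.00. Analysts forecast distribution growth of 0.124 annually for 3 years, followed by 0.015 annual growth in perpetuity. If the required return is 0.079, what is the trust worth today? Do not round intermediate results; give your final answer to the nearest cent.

D_1 = 4608.40000
D_2 = 5179.84160
D_3 = 5822.14196
Terminal value at year 3: TV = D_3×(1+g_2)/(r−g_2) = 5909.47409/0.064 = 92335.53262
P_0 = D_1/(1+r)^1 + D_2/(1+r)^2 + D_3/(1+r)^3 + TV/(1+r)^3
    = 4270.99166 + 4449.11457 + 4634.66615 + 73502.90854 = 86857.68093

86857.68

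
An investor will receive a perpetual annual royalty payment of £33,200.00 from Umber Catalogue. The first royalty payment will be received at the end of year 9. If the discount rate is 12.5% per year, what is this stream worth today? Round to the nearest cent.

Value at end of year 8: C / r = £33,200.00 / 0.125 = £265,600.0000
Discount to today: PV = £265,600.0000 / (1 + 0.125)^8 = £265,600.0000 / 2.565785 = £103,516.10

£103516.10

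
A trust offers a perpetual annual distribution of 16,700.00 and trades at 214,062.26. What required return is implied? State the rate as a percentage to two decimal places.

7.80%

P = C/r ⇒ r = C/P = 16,700.00/214,062.26 = 0.078015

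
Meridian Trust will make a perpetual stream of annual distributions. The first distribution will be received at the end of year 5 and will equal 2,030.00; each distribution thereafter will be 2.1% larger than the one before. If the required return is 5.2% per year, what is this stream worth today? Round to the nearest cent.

Value at end of year 4: C₁ / (r − g) = 2,030.00 / (0.052 − 0.021) = 65,483.8710
Discount to today: PV = 65,483.8710 / (1 + 0.052)^4 = 65,483.8710 / 1.224794 = 53,465.22

53465.22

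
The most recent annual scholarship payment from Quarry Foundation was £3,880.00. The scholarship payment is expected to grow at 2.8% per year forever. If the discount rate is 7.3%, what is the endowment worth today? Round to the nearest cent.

D₁ = D₀ × (1 + g) = £3,880.00 × 1.028 = £3,988.6400
Growing perpetuity: P = D₁ / (r − g) = £3,988.6400 / (0.073 − 0.028) = £88,636.44

£88636.44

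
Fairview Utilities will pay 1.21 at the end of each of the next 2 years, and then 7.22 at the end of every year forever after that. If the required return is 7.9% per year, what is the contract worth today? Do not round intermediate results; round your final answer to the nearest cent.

PV of 2-year annuity: 1.21 × [1 − (1+0.079)^−2] / 0.079 = 2.16071
Perpetuity value at year 2: 7.22 / 0.079 = 91.39241
PV of perpetuity: 91.39241 / (1+0.079)^2 = 78.49956
Total PV = 2.16071 + 78.49956 = 80.66027

80.66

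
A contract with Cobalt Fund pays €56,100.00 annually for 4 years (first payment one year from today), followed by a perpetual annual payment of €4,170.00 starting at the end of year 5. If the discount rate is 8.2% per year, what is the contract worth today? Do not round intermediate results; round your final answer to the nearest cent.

€222089.48

PV of 4-year annuity: €56,100.00 × [1 − (1+0.082)^−4] / 0.082 = 184986.12338
Perpetuity value at year 4: €4,170.00 / 0.082 = 50853.65854
PV of perpetuity: 50853.65854 / (1+0.082)^4 = 37103.35311
Total PV = 184986.12338 + 37103.35311 = 222089.47648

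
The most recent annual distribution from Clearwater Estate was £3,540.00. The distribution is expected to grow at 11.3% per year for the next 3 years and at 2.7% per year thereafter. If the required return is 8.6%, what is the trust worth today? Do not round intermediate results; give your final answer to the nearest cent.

£77488.05

D_1 = 3940.02000
D_2 = 4385.24226
D_3 = 4880.77464
Terminal value at year 3: TV = D_3×(1+g_2)/(r−g_2) = 5012.55555/0.059 = 84958.56865
P_0 = D_1/(1+r)^1 + D_2/(1+r)^2 + D_3/(1+r)^3 + TV/(1+r)^3
    = 3628.01105 + 3718.21022 + 3810.65191 + 66331.17816 = 77488.05134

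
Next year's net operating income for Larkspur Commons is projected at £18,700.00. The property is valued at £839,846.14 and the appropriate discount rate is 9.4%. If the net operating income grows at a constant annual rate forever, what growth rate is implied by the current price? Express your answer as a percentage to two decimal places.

7.17%

P = D₁/(r−g) ⇒ g = r − D₁/P = 0.094 − £18,700.00/£839,846.14 = 0.071734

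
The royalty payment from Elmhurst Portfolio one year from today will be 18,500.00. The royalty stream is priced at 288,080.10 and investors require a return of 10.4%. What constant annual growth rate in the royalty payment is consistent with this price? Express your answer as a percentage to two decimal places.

3.98%

P = D₁/(r−g) ⇒ g = r − D₁/P = 0.104 − 18,500.00/288,080.10 = 0.039782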